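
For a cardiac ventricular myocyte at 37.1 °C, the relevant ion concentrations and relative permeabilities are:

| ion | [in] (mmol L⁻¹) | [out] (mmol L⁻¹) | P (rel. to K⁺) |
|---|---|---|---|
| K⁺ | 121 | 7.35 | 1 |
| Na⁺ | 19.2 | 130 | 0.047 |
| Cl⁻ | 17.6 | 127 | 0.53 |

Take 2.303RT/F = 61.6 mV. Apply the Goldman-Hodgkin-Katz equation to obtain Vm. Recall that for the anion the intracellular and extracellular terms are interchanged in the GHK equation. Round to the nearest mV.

Vm = 61.6 · log₁₀[(Σ P·[cation]ₒ + Σ P·[anion]ᵢ) / (Σ P·[cation]ᵢ + Σ P·[anion]ₒ)]
Numerator = 1×7.35 + 0.047×130 + 0.53×17.6 = 22.79
Denominator = 1×121 + 0.047×19.2 + 0.53×127 = 189.2
Vm = 61.6 · log₁₀(0.12044) = 61.6 × (-0.9192) = -56.63 mV

-57 mV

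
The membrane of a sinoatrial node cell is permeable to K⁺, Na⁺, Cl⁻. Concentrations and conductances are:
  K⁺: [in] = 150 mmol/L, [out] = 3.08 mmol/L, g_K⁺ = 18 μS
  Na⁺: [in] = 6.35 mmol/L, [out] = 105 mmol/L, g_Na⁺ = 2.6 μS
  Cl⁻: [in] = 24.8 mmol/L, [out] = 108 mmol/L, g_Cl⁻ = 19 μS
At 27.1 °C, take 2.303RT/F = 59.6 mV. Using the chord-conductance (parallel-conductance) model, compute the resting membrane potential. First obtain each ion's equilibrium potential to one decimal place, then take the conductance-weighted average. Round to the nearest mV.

-59 mV

E_K⁺ = (59.6/1)·log₁₀(3.08/150) = -100.6 mV
E_Na⁺ = (59.6/1)·log₁₀(105/6.35) = 72.6 mV
E_Cl⁻ = (59.6/-1)·log₁₀(108/24.8) = -38.1 mV
Vm = (Σ gᵢEᵢ)/(Σ gᵢ) = (18·-100.6 + 2.6·72.6 + 19·-38.1) / (18 + 2.6 + 19)
= -2345.94 / 39.6 = -59.24 mV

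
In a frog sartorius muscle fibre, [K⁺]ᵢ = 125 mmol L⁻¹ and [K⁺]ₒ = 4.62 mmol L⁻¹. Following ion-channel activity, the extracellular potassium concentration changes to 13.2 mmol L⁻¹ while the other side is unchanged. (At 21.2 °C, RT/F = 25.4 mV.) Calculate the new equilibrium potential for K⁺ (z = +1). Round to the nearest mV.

After the shift: [K⁺]_out = 13.2, [K⁺]_in = 125 mmol L⁻¹.
E_new = (25.4/1)·ln(13.2/125) = 25.40 · (-2.2481) = -57.10 mV

-57 mV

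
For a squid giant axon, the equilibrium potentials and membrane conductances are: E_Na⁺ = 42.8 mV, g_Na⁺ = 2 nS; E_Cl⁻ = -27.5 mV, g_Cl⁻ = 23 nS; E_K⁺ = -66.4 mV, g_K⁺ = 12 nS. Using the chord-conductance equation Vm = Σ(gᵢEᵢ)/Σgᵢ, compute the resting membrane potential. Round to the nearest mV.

Σ gᵢEᵢ = 2·(42.8) + 23·(-27.5) + 12·(-66.4) = -1343.70
Σ gᵢ = 2 + 23 + 12 = 37
Vm = -1343.70 / 37 = -36.32 mV

-36 mV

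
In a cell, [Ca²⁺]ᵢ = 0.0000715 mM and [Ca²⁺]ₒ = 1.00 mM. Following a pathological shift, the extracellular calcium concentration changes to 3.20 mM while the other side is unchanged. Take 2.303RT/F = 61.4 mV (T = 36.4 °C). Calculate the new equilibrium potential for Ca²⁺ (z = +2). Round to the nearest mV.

143 mV

After the shift: [Ca²⁺]_out = 3.20, [Ca²⁺]_in = 0.0000715 mM.
E_new = (61.4/2)·log₁₀(3.20/0.0000715) = 30.70 · (4.6508) = 142.78 mV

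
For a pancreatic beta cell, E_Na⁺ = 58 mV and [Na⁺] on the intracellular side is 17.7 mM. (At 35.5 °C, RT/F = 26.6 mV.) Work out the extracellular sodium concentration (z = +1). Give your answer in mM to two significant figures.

Nernst: E = (26.6/1) · ln([out]/[in]), so ln([out]/[in]) = 58.0 × 1 / 26.6 = 2.1805.
[out]/[in] = e^(2.1805) = 8.85.
[out] = 8.85 × 17.7 = 156.7 mM.

160 mM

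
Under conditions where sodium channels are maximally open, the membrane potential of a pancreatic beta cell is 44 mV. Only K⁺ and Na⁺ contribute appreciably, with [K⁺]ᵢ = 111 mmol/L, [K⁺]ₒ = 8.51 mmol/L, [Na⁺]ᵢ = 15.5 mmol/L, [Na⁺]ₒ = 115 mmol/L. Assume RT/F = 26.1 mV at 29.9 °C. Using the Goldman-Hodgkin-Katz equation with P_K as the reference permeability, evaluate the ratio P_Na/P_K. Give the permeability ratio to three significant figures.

Let α = P_Na/P_K. GHK: Vm = 26.1·ln[(Kₒ + α·Naₒ)/(Kᵢ + α·Naᵢ)].
e^(Vm/26.1) = e^(44.0/26.1) = 5.3969
So 5.3969·(Kᵢ + α·Naᵢ) = Kₒ + α·Naₒ → α = (5.3969·111.0 − 8.51) / (115.0 − 5.3969·15.5)
α = (599.1 − 8.51) / (115.0 − 83.65) = 590.5/31.35 = 18.84

18.8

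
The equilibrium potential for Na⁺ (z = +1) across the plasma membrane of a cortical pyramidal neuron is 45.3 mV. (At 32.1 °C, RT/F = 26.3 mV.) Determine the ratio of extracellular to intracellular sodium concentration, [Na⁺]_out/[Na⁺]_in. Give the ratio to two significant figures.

ln([out]/[in]) = E·z/(26.3) = 45.3 × 1 / 26.3 = 1.7224
[out]/[in] = e^(1.7224) = 5.598

5.6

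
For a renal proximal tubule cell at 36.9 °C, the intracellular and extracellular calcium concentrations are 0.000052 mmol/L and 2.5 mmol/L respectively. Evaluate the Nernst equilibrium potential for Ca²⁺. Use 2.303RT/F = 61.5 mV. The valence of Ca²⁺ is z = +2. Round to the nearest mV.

144 mV

E = (61.5/z) · log₁₀([Ca²⁺]_out/[Ca²⁺]_in) with z = +2.
= (61.5/2) · log₁₀(2.5/0.000052) = 30.75 · log₁₀(4.808e+04)
= 30.75 · (4.6819) = 143.97 mV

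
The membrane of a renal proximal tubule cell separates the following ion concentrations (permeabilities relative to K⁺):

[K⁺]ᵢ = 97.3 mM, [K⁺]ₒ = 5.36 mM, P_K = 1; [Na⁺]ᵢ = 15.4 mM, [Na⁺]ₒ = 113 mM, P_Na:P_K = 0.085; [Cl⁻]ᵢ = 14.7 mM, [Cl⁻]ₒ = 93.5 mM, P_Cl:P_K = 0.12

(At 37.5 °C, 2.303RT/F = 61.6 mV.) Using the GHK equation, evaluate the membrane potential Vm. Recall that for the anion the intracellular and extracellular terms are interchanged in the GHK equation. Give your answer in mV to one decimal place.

Vm = 61.6 · log₁₀[(Σ P·[cation]ₒ + Σ P·[anion]ᵢ) / (Σ P·[cation]ᵢ + Σ P·[anion]ₒ)]
Numerator = 1×5.36 + 0.085×113 + 0.12×14.7 = 16.73
Denominator = 1×97.3 + 0.085×15.4 + 0.12×93.5 = 109.8
Vm = 61.6 · log₁₀(0.15232) = 61.6 × (-0.8172) = -50.34 mV

-50.3 mV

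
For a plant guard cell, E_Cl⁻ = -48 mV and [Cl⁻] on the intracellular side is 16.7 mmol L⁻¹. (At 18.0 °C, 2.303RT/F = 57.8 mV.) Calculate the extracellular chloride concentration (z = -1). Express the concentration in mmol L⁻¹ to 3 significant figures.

Nernst: E = (57.8/-1) · log₁₀([out]/[in]), so log₁₀([out]/[in]) = -48.0 × -1 / 57.8 = 0.8304.
[out]/[in] = 10^(0.8304) = 6.768.
[out] = 6.768 × 16.7 = 113 mmol L⁻¹.

113 mmol L⁻¹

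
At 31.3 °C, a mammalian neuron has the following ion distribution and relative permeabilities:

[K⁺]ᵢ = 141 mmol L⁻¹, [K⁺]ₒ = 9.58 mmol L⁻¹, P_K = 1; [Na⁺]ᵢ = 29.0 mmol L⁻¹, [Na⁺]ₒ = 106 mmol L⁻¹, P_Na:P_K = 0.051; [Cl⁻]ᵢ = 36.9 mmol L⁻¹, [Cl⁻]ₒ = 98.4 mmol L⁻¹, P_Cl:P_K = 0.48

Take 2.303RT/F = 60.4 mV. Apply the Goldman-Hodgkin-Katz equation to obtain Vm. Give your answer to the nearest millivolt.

-46 mV

Vm = 60.4 · log₁₀[(Σ P·[cation]ₒ + Σ P·[anion]ᵢ) / (Σ P·[cation]ᵢ + Σ P·[anion]ₒ)]
Numerator = 1×9.58 + 0.051×106 + 0.48×36.9 = 32.7
Denominator = 1×141 + 0.051×29.0 + 0.48×98.4 = 189.7
Vm = 60.4 · log₁₀(0.17236) = 60.4 × (-0.7636) = -46.12 mV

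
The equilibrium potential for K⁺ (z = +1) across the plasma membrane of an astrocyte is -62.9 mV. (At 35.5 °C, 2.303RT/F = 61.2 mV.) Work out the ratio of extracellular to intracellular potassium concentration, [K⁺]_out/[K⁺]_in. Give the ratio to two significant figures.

0.094

log₁₀([out]/[in]) = E·z/(61.2) = -62.9 × 1 / 61.2 = -1.0278
[out]/[in] = 10^(-1.0278) = 0.0938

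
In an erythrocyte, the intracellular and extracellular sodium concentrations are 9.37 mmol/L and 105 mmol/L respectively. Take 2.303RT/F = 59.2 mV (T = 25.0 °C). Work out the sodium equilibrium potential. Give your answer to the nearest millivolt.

E = (59.2/z) · log₁₀([Na⁺]_out/[Na⁺]_in) with z = +1.
= (59.2/1) · log₁₀(105/9.37) = 59.20 · log₁₀(11.21)
= 59.20 · (1.0494) = 62.13 mV

62 mV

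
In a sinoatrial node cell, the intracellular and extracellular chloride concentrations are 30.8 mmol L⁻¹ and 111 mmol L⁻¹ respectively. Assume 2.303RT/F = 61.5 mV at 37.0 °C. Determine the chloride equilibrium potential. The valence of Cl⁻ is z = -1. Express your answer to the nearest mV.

E = (61.5/z) · log₁₀([Cl⁻]_out/[Cl⁻]_in) with z = -1.
For an anion, dividing by z = -1 reverses the sign.
= (61.5/-1) · log₁₀(111/30.8) = -61.50 · log₁₀(3.604)
= -61.50 · (0.5568) = -34.24 mV

-34 mV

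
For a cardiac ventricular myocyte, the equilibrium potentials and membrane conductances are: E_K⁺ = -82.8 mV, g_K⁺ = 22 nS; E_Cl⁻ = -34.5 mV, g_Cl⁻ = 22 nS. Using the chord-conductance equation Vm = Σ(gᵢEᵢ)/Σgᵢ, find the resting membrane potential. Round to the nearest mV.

-59 mV

Σ gᵢEᵢ = 22·(-82.8) + 22·(-34.5) = -2580.60
Σ gᵢ = 22 + 22 = 44
Vm = -2580.60 / 44 = -58.65 mV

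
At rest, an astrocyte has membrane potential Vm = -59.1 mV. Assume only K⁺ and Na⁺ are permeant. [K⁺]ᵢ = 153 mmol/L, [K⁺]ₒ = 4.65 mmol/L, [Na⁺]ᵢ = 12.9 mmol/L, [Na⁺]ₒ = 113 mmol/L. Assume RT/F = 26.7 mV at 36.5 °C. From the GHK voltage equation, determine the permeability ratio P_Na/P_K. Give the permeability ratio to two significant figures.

Let α = P_Na/P_K. GHK: Vm = 26.7·ln[(Kₒ + α·Naₒ)/(Kᵢ + α·Naᵢ)].
e^(Vm/26.7) = e^(-59.1/26.7) = 0.10932
So 0.10932·(Kᵢ + α·Naᵢ) = Kₒ + α·Naₒ → α = (0.10932·153.0 − 4.65) / (113.0 − 0.10932·12.9)
α = (16.73 − 4.65) / (113.0 − 1.41) = 12.08/111.6 = 0.1082

0.11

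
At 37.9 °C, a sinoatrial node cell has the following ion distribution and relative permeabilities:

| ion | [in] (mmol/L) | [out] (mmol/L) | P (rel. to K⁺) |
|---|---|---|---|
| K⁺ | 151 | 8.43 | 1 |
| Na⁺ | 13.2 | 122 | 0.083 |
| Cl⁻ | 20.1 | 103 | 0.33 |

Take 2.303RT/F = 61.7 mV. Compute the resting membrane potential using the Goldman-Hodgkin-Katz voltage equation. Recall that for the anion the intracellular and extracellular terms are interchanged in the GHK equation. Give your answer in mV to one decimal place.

Vm = 61.7 · log₁₀[(Σ P·[cation]ₒ + Σ P·[anion]ᵢ) / (Σ P·[cation]ᵢ + Σ P·[anion]ₒ)]
Numerator = 1×8.43 + 0.083×122 + 0.33×20.1 = 25.19
Denominator = 1×151 + 0.083×13.2 + 0.33×103 = 186.1
Vm = 61.7 · log₁₀(0.13536) = 61.7 × (-0.8685) = -53.59 mV

-53.6 mV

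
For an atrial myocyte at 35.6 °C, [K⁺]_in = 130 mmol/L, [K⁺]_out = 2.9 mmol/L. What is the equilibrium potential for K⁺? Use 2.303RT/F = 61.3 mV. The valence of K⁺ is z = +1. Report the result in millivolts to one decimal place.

E = (61.3/z) · log₁₀([K⁺]_out/[K⁺]_in) with z = +1.
= (61.3/1) · log₁₀(2.9/130) = 61.30 · log₁₀(0.02231)
= 61.30 · (-1.6515) = -101.24 mV

-101.2 mV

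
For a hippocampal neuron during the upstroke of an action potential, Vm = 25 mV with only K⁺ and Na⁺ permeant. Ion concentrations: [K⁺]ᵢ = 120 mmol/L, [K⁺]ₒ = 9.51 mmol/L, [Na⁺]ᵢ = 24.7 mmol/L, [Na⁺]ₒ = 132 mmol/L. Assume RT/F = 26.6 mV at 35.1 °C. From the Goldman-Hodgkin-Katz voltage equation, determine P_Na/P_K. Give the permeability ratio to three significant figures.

Let α = P_Na/P_K. GHK: Vm = 26.6·ln[(Kₒ + α·Naₒ)/(Kᵢ + α·Naᵢ)].
e^(Vm/26.6) = e^(25.0/26.6) = 2.5596
So 2.5596·(Kᵢ + α·Naᵢ) = Kₒ + α·Naₒ → α = (2.5596·120.0 − 9.51) / (132.0 − 2.5596·24.7)
α = (307.2 − 9.51) / (132.0 − 63.22) = 297.6/68.78 = 4.328

4.33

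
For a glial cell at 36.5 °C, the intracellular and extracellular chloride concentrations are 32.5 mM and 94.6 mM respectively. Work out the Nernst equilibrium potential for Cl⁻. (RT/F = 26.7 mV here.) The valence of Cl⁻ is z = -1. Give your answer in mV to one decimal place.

E = (26.7/z) · ln([Cl⁻]_out/[Cl⁻]_in) with z = -1.
For an anion, dividing by z = -1 reverses the sign.
= (26.7/-1) · ln(94.6/32.5) = -26.70 · ln(2.911)
= -26.70 · (1.0684) = -28.53 mV

-28.5 mV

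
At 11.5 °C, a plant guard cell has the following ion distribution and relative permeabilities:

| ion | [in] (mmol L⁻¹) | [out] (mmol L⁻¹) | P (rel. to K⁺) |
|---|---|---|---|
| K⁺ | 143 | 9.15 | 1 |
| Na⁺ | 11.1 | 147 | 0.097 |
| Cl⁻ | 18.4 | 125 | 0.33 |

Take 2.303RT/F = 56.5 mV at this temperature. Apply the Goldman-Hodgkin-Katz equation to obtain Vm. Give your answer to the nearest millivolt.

Vm = 56.5 · log₁₀[(Σ P·[cation]ₒ + Σ P·[anion]ᵢ) / (Σ P·[cation]ᵢ + Σ P·[anion]ₒ)]
Numerator = 1×9.15 + 0.097×147 + 0.33×18.4 = 29.48
Denominator = 1×143 + 0.097×11.1 + 0.33×125 = 185.3
Vm = 56.5 · log₁₀(0.15908) = 56.5 × (-0.7984) = -45.11 mV

-45 mV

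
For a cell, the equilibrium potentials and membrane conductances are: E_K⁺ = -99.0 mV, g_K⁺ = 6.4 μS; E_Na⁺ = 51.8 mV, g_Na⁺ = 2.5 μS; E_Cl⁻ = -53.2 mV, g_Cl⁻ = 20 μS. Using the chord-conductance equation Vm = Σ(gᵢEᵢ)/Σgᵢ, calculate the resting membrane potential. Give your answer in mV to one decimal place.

-54.3 mV

Σ gᵢEᵢ = 6.4·(-99.0) + 2.5·(51.8) + 20·(-53.2) = -1568.10
Σ gᵢ = 6.4 + 2.5 + 20 = 28.9
Vm = -1568.10 / 28.9 = -54.26 mV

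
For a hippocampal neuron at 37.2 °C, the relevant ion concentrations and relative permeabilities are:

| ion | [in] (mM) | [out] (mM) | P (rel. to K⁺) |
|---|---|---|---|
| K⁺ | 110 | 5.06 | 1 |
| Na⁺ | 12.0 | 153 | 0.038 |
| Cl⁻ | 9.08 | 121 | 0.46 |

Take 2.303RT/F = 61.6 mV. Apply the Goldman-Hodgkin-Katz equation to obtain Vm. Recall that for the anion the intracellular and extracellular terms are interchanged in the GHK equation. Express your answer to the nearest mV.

Vm = 61.6 · log₁₀[(Σ P·[cation]ₒ + Σ P·[anion]ᵢ) / (Σ P·[cation]ᵢ + Σ P·[anion]ₒ)]
Numerator = 1×5.06 + 0.038×153 + 0.46×9.08 = 15.05
Denominator = 1×110 + 0.038×12.0 + 0.46×121 = 166.1
Vm = 61.6 · log₁₀(0.090604) = 61.6 × (-1.0429) = -64.24 mV

-64 mV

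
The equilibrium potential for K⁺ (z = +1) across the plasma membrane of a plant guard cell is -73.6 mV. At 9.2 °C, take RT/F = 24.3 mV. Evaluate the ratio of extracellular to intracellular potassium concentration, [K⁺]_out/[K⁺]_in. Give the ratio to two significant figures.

ln([out]/[in]) = E·z/(24.3) = -73.6 × 1 / 24.3 = -3.0288
[out]/[in] = e^(-3.0288) = 0.04837

0.048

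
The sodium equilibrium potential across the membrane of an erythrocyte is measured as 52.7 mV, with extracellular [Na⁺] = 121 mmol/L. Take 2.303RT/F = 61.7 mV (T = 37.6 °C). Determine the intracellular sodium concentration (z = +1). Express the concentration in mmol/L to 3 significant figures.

Nernst: E = (61.7/1) · log₁₀([out]/[in]), so log₁₀([out]/[in]) = 52.7 × 1 / 61.7 = 0.8541.
[out]/[in] = 10^(0.8541) = 7.147.
[in] = 121 / 7.147 = 16.93 mmol/L.

16.9 mmol/L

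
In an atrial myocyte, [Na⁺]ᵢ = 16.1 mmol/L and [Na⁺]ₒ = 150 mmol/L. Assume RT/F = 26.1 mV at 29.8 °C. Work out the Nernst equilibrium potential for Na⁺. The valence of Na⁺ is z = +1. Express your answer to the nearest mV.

E = (26.1/z) · ln([Na⁺]_out/[Na⁺]_in) with z = +1.
= (26.1/1) · ln(150/16.1) = 26.10 · ln(9.317)
= 26.10 · (2.2318) = 58.25 mV

58 mV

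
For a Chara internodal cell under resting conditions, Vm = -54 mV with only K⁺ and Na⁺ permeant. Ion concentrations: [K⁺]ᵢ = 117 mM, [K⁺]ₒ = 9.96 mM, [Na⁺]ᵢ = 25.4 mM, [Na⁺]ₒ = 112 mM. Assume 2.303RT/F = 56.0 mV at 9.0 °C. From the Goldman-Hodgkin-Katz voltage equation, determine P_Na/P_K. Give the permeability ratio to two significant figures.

0.025

Let α = P_Na/P_K. GHK: Vm = 56.0·log₁₀[(Kₒ + α·Naₒ)/(Kᵢ + α·Naᵢ)].
10^(Vm/56.0) = 10^(-54.0/56.0) = 0.10857
So 0.10857·(Kᵢ + α·Naᵢ) = Kₒ + α·Naₒ → α = (0.10857·117.0 − 9.96) / (112.0 − 0.10857·25.4)
α = (12.7 − 9.96) / (112.0 − 2.758) = 2.743/109.2 = 0.02511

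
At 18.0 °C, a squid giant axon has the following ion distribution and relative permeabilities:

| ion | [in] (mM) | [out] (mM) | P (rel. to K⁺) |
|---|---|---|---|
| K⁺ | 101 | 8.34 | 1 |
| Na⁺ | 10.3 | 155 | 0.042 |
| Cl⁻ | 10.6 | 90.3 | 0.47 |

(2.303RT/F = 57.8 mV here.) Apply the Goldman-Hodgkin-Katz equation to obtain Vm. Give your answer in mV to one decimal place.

Vm = 57.8 · log₁₀[(Σ P·[cation]ₒ + Σ P·[anion]ᵢ) / (Σ P·[cation]ᵢ + Σ P·[anion]ₒ)]
Numerator = 1×8.34 + 0.042×155 + 0.47×10.6 = 19.83
Denominator = 1×101 + 0.042×10.3 + 0.47×90.3 = 143.9
Vm = 57.8 · log₁₀(0.13784) = 57.8 × (-0.8606) = -49.74 mV

-49.7 mV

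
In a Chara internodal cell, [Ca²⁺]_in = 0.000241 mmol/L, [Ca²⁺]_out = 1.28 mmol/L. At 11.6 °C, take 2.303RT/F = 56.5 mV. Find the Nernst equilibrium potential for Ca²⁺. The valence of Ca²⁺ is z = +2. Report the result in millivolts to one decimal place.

E = (56.5/z) · log₁₀([Ca²⁺]_out/[Ca²⁺]_in) with z = +2.
= (56.5/2) · log₁₀(1.28/0.000241) = 28.25 · log₁₀(5311)
= 28.25 · (3.7252) = 105.24 mV

105.2 mV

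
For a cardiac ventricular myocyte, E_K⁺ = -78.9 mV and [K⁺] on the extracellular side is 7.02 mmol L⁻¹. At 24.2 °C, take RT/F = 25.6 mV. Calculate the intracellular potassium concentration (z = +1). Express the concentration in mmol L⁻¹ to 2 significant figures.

Nernst: E = (25.6/1) · ln([out]/[in]), so ln([out]/[in]) = -78.9 × 1 / 25.6 = -3.0820.
[out]/[in] = e^(-3.0820) = 0.04587.
[in] = 7.02 / 0.04587 = 153.1 mmol L⁻¹.

150 mmol L⁻¹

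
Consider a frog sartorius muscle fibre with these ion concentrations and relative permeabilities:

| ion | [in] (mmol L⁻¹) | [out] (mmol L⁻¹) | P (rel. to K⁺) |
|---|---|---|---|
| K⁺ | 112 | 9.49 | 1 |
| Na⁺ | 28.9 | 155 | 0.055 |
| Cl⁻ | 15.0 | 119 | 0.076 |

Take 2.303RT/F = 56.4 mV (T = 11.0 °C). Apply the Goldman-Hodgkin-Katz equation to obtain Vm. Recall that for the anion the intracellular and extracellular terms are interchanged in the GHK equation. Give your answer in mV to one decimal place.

-45.5 mV

Vm = 56.4 · log₁₀[(Σ P·[cation]ₒ + Σ P·[anion]ᵢ) / (Σ P·[cation]ᵢ + Σ P·[anion]ₒ)]
Numerator = 1×9.49 + 0.055×155 + 0.076×15.0 = 19.16
Denominator = 1×112 + 0.055×28.9 + 0.076×119 = 122.6
Vm = 56.4 · log₁₀(0.1562) = 56.4 × (-0.8063) = -45.48 mV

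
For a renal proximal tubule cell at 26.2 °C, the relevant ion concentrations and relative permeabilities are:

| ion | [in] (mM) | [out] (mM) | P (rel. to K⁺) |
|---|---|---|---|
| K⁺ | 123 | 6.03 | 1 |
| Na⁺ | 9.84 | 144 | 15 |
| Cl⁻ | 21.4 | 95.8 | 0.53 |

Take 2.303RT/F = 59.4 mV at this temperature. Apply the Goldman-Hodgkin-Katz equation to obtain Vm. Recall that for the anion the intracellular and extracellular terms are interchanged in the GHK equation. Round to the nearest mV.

49 mV

Vm = 59.4 · log₁₀[(Σ P·[cation]ₒ + Σ P·[anion]ᵢ) / (Σ P·[cation]ᵢ + Σ P·[anion]ₒ)]
Numerator = 1×6.03 + 15×144 + 0.53×21.4 = 2177
Denominator = 1×123 + 15×9.84 + 0.53×95.8 = 321.4
Vm = 59.4 · log₁₀(6.7752) = 59.4 × (0.8309) = 49.36 mV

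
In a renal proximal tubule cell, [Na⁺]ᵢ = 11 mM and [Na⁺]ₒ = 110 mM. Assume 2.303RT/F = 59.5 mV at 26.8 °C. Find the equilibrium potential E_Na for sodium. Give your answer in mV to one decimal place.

E = (59.5/z) · log₁₀([Na⁺]_out/[Na⁺]_in) with z = +1.
= (59.5/1) · log₁₀(110/11) = 59.50 · log₁₀(10)
= 59.50 · (1.0000) = 59.50 mV

59.5 mV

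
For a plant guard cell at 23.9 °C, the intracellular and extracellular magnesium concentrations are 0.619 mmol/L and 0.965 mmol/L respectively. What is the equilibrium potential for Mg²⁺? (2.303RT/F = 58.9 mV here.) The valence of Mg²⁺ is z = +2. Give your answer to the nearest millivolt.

E = (58.9/z) · log₁₀([Mg²⁺]_out/[Mg²⁺]_in) with z = +2.
= (58.9/2) · log₁₀(0.965/0.619) = 29.45 · log₁₀(1.559)
= 29.45 · (0.1928) = 5.68 mV

6 mV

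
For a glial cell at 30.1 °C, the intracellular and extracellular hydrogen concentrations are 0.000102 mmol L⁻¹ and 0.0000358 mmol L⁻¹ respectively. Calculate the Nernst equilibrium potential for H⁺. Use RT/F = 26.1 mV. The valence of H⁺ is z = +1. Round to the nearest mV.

E = (26.1/z) · ln([H⁺]_out/[H⁺]_in) with z = +1.
= (26.1/1) · ln(0.0000358/0.000102) = 26.10 · ln(0.351)
= 26.10 · (-1.0470) = -27.33 mV

-27 mV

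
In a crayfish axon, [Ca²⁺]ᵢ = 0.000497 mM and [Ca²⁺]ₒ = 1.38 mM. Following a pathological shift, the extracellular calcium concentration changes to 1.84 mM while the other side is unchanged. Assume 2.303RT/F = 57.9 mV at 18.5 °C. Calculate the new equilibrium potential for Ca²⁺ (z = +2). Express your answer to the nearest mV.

103 mV

After the shift: [Ca²⁺]_out = 1.84, [Ca²⁺]_in = 0.000497 mM.
E_new = (57.9/2)·log₁₀(1.84/0.000497) = 28.95 · (3.5685) = 103.31 mV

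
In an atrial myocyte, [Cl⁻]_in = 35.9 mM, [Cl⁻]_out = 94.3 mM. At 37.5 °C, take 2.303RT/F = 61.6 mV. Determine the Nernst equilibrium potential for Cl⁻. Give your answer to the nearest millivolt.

-26 mV

E = (61.6/z) · log₁₀([Cl⁻]_out/[Cl⁻]_in) with z = -1.
For an anion, dividing by z = -1 reverses the sign.
= (61.6/-1) · log₁₀(94.3/35.9) = -61.60 · log₁₀(2.627)
= -61.60 · (0.4194) = -25.84 mV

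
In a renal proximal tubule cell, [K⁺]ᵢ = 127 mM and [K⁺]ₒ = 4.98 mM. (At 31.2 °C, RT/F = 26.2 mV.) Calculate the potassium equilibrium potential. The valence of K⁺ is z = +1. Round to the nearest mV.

-85 mV

E = (26.2/z) · ln([K⁺]_out/[K⁺]_in) with z = +1.
= (26.2/1) · ln(4.98/127) = 26.20 · ln(0.03921)
= 26.20 · (-3.2388) = -84.86 mV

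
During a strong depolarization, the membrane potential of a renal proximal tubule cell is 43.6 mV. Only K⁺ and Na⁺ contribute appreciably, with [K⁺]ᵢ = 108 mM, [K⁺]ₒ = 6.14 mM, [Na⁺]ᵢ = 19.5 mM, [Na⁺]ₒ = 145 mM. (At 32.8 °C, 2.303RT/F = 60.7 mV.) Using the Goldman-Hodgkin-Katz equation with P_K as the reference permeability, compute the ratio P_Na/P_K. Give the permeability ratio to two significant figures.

13

Let α = P_Na/P_K. GHK: Vm = 60.7·log₁₀[(Kₒ + α·Naₒ)/(Kᵢ + α·Naᵢ)].
10^(Vm/60.7) = 10^(43.6/60.7) = 5.2274
So 5.2274·(Kᵢ + α·Naᵢ) = Kₒ + α·Naₒ → α = (5.2274·108.0 − 6.14) / (145.0 − 5.2274·19.5)
α = (564.6 − 6.14) / (145.0 − 101.9) = 558.4/43.07 = 12.97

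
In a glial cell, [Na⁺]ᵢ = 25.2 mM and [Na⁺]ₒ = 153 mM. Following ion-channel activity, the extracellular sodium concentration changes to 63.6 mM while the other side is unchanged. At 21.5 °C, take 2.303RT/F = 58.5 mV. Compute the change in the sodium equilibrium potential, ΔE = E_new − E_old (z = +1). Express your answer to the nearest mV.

-22 mV

E_old = (58.5/1)·log₁₀(153/25.2) = 45.82 mV
E_new = (58.5/1)·log₁₀(63.6/25.2) = 23.52 mV
ΔE = 23.52 − (45.82) = -22.30 mV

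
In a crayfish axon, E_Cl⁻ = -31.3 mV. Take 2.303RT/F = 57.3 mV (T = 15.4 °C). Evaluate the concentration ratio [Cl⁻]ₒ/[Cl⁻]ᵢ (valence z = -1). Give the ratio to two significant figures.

3.5

log₁₀([out]/[in]) = E·z/(57.3) = -31.3 × -1 / 57.3 = 0.5462
[out]/[in] = 10^(0.5462) = 3.518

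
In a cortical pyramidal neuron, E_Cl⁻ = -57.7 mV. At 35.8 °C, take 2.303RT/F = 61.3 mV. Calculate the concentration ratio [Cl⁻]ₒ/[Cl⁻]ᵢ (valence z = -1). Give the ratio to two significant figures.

8.7

log₁₀([out]/[in]) = E·z/(61.3) = -57.7 × -1 / 61.3 = 0.9413
[out]/[in] = 10^(0.9413) = 8.735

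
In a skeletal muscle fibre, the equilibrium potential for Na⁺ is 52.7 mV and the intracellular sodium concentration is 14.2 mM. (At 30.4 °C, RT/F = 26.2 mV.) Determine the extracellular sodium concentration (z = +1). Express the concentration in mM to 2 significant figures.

Nernst: E = (26.2/1) · ln([out]/[in]), so ln([out]/[in]) = 52.7 × 1 / 26.2 = 2.0115.
[out]/[in] = e^(2.0115) = 7.474.
[out] = 7.474 × 14.2 = 106.1 mM.

110 mM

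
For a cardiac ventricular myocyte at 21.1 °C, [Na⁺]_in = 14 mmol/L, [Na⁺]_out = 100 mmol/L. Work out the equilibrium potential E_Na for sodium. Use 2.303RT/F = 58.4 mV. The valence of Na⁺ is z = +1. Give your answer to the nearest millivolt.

E = (58.4/z) · log₁₀([Na⁺]_out/[Na⁺]_in) with z = +1.
= (58.4/1) · log₁₀(100/14) = 58.40 · log₁₀(7.143)
= 58.40 · (0.8539) = 49.87 mV

50 mV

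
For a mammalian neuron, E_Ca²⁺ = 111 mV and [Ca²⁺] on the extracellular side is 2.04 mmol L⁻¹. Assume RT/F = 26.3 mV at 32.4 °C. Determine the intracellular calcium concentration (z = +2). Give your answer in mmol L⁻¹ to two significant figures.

Nernst: E = (26.3/2) · ln([out]/[in]), so ln([out]/[in]) = 111.0 × 2 / 26.3 = 8.4411.
[out]/[in] = e^(8.4411) = 4633.
[in] = 2.04 / 4633 = 0.0004403 mmol L⁻¹.

0.00044 mmol L⁻¹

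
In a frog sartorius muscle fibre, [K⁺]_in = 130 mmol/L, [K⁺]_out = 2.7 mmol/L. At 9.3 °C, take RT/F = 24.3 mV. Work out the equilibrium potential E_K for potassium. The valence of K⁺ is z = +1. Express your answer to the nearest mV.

-94 mV

E = (24.3/z) · ln([K⁺]_out/[K⁺]_in) with z = +1.
= (24.3/1) · ln(2.7/130) = 24.30 · ln(0.02077)
= 24.30 · (-3.8743) = -94.15 mV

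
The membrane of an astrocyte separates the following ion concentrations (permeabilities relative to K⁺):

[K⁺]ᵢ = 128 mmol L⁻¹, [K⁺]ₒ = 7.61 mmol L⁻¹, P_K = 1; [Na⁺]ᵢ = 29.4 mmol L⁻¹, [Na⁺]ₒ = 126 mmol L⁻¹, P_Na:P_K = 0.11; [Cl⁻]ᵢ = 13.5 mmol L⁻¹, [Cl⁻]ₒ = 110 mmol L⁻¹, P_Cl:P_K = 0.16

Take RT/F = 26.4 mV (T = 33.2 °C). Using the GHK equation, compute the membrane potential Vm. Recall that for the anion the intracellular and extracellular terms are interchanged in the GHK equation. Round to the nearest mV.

Vm = 26.4 · ln[(Σ P·[cation]ₒ + Σ P·[anion]ᵢ) / (Σ P·[cation]ᵢ + Σ P·[anion]ₒ)]
Numerator = 1×7.61 + 0.11×126 + 0.16×13.5 = 23.63
Denominator = 1×128 + 0.11×29.4 + 0.16×110 = 148.8
Vm = 26.4 · ln(0.15877) = 26.4 × (-1.8403) = -48.58 mV

-49 mV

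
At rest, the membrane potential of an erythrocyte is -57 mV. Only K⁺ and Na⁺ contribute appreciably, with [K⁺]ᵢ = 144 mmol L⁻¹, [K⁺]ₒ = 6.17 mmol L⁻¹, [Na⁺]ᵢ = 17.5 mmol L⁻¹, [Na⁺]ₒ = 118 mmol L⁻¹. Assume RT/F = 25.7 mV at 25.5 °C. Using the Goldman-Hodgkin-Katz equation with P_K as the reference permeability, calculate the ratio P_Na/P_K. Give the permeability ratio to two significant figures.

0.082

Let α = P_Na/P_K. GHK: Vm = 25.7·ln[(Kₒ + α·Naₒ)/(Kᵢ + α·Naᵢ)].
e^(Vm/25.7) = e^(-57.0/25.7) = 0.10884
So 0.10884·(Kᵢ + α·Naᵢ) = Kₒ + α·Naₒ → α = (0.10884·144.0 − 6.17) / (118.0 − 0.10884·17.5)
α = (15.67 − 6.17) / (118.0 − 1.905) = 9.503/116.1 = 0.08185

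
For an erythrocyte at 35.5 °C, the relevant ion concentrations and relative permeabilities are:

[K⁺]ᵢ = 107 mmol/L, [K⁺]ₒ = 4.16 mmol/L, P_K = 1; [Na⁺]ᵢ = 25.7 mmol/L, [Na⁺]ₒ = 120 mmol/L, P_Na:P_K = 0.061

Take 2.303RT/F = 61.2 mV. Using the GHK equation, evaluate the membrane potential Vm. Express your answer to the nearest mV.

-60 mV

Vm = 61.2 · log₁₀[(Σ P·[cation]ₒ + Σ P·[anion]ᵢ) / (Σ P·[cation]ᵢ + Σ P·[anion]ₒ)]
Numerator = 1×4.16 + 0.061×120 = 11.48
Denominator = 1×107 + 0.061×25.7 = 108.6
Vm = 61.2 · log₁₀(0.10574) = 61.2 × (-0.9758) = -59.72 mV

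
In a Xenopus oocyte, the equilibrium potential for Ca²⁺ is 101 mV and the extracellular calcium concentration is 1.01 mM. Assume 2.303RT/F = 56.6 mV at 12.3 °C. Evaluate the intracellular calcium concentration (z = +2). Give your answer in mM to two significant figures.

Nernst: E = (56.6/2) · log₁₀([out]/[in]), so log₁₀([out]/[in]) = 101.0 × 2 / 56.6 = 3.5689.
[out]/[in] = 10^(3.5689) = 3706.
[in] = 1.01 / 3706 = 0.0002725 mM.

0.00027 mM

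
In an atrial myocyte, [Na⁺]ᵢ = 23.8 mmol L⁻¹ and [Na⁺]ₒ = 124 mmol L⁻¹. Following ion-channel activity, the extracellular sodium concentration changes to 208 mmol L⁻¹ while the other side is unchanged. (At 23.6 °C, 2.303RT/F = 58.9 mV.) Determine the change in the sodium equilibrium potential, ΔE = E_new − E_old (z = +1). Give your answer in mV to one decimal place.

13.2 mV

E_old = (58.9/1)·log₁₀(124/23.8) = 42.22 mV
E_new = (58.9/1)·log₁₀(208/23.8) = 55.45 mV
ΔE = 55.45 − (42.22) = 13.23 mV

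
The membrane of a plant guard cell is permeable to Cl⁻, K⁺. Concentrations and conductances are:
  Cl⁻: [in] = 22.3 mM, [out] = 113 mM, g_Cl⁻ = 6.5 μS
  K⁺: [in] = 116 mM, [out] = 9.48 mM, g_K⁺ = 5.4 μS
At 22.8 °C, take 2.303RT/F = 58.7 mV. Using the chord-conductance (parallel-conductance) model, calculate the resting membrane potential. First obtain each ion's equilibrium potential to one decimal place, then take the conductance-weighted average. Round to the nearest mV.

-52 mV

E_Cl⁻ = (58.7/-1)·log₁₀(113/22.3) = -41.4 mV
E_K⁺ = (58.7/1)·log₁₀(9.48/116) = -63.8 mV
Vm = (Σ gᵢEᵢ)/(Σ gᵢ) = (6.5·-41.4 + 5.4·-63.8) / (6.5 + 5.4)
= -613.62 / 11.9 = -51.56 mV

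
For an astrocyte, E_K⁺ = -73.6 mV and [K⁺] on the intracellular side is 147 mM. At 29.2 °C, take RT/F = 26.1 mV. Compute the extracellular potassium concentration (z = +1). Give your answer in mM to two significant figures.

Nernst: E = (26.1/1) · ln([out]/[in]), so ln([out]/[in]) = -73.6 × 1 / 26.1 = -2.8199.
[out]/[in] = e^(-2.8199) = 0.05961.
[out] = 0.05961 × 147 = 8.763 mM.

8.8 mM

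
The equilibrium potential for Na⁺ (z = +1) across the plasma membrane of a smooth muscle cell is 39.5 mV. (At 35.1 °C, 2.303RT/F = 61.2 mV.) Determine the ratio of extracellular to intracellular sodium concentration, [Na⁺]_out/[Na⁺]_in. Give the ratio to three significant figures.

4.42

log₁₀([out]/[in]) = E·z/(61.2) = 39.5 × 1 / 61.2 = 0.6454
[out]/[in] = 10^(0.6454) = 4.42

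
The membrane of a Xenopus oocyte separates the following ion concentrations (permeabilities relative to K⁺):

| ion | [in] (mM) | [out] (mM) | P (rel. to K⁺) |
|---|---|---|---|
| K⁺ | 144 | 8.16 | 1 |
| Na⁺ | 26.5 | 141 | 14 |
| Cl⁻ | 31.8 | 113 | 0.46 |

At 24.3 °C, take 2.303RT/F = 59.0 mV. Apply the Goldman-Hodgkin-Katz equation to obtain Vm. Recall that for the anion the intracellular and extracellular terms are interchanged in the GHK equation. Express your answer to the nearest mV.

Vm = 59.0 · log₁₀[(Σ P·[cation]ₒ + Σ P·[anion]ᵢ) / (Σ P·[cation]ᵢ + Σ P·[anion]ₒ)]
Numerator = 1×8.16 + 14×141 + 0.46×31.8 = 1997
Denominator = 1×144 + 14×26.5 + 0.46×113 = 567
Vm = 59.0 · log₁₀(3.5218) = 59.0 × (0.5468) = 32.26 mV

32 mV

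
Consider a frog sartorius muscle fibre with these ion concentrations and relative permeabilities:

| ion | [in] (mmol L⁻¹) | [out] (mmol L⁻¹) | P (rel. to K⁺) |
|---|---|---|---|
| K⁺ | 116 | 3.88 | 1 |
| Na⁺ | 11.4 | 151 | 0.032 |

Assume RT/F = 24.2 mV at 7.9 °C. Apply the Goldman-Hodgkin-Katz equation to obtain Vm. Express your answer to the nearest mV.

-63 mV

Vm = 24.2 · ln[(Σ P·[cation]ₒ + Σ P·[anion]ᵢ) / (Σ P·[cation]ᵢ + Σ P·[anion]ₒ)]
Numerator = 1×3.88 + 0.032×151 = 8.712
Denominator = 1×116 + 0.032×11.4 = 116.4
Vm = 24.2 · ln(0.074868) = 24.2 × (-2.5920) = -62.73 mV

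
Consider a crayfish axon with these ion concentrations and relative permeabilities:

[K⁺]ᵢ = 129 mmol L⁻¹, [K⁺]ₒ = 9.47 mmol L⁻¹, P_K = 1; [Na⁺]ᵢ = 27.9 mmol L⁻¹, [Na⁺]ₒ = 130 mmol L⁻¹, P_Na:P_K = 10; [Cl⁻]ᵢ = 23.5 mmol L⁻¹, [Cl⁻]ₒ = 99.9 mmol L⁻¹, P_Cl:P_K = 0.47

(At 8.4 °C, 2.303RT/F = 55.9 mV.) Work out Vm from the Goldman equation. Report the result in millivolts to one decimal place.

Vm = 55.9 · log₁₀[(Σ P·[cation]ₒ + Σ P·[anion]ᵢ) / (Σ P·[cation]ᵢ + Σ P·[anion]ₒ)]
Numerator = 1×9.47 + 10×130 + 0.47×23.5 = 1321
Denominator = 1×129 + 10×27.9 + 0.47×99.9 = 455
Vm = 55.9 · log₁₀(2.9025) = 55.9 × (0.4628) = 25.87 mV

25.9 mV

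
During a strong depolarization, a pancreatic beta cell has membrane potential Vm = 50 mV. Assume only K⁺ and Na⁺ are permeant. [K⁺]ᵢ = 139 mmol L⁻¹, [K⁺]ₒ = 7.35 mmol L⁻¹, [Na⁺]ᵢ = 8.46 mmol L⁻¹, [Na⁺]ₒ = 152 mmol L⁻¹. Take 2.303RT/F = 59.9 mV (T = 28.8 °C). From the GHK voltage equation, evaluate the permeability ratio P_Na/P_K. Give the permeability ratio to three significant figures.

10.0

Let α = P_Na/P_K. GHK: Vm = 59.9·log₁₀[(Kₒ + α·Naₒ)/(Kᵢ + α·Naᵢ)].
10^(Vm/59.9) = 10^(50.0/59.9) = 6.8348
So 6.8348·(Kᵢ + α·Naᵢ) = Kₒ + α·Naₒ → α = (6.8348·139.0 − 7.35) / (152.0 − 6.8348·8.46)
α = (950 − 7.35) / (152.0 − 57.82) = 942.7/94.18 = 10.01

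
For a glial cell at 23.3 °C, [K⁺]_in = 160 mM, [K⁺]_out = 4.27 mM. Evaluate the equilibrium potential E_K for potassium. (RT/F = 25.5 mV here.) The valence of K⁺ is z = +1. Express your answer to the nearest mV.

E = (25.5/z) · ln([K⁺]_out/[K⁺]_in) with z = +1.
= (25.5/1) · ln(4.27/160) = 25.50 · ln(0.02669)
= 25.50 · (-3.6236) = -92.40 mV

-92 mV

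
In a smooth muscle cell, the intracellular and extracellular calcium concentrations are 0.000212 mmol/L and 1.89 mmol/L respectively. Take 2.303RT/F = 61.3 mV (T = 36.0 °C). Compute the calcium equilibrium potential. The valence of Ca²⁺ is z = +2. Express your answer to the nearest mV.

121 mV

E = (61.3/z) · log₁₀([Ca²⁺]_out/[Ca²⁺]_in) with z = +2.
= (61.3/2) · log₁₀(1.89/0.000212) = 30.65 · log₁₀(8915)
= 30.65 · (3.9501) = 121.07 mV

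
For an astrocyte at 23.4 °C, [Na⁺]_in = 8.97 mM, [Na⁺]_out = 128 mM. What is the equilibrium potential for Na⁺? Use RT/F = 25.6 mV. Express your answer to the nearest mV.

68 mV

E = (25.6/z) · ln([Na⁺]_out/[Na⁺]_in) with z = +1.
= (25.6/1) · ln(128/8.97) = 25.60 · ln(14.27)
= 25.60 · (2.6581) = 68.05 mV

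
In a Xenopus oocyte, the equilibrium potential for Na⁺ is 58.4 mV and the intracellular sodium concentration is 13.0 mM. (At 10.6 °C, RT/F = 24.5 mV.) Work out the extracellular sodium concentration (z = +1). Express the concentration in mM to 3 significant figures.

Nernst: E = (24.5/1) · ln([out]/[in]), so ln([out]/[in]) = 58.4 × 1 / 24.5 = 2.3837.
[out]/[in] = e^(2.3837) = 10.84.
[out] = 10.84 × 13.0 = 141 mM.

141 mM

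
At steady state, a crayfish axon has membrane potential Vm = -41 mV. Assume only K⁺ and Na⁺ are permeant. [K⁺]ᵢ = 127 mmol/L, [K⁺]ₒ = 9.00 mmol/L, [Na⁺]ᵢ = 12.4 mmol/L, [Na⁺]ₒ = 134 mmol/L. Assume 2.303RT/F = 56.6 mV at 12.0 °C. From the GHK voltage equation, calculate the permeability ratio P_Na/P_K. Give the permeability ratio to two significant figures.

Let α = P_Na/P_K. GHK: Vm = 56.6·log₁₀[(Kₒ + α·Naₒ)/(Kᵢ + α·Naᵢ)].
10^(Vm/56.6) = 10^(-41.0/56.6) = 0.18863
So 0.18863·(Kᵢ + α·Naᵢ) = Kₒ + α·Naₒ → α = (0.18863·127.0 − 9.0) / (134.0 − 0.18863·12.4)
α = (23.96 − 9.0) / (134.0 − 2.339) = 14.96/131.7 = 0.1136

0.11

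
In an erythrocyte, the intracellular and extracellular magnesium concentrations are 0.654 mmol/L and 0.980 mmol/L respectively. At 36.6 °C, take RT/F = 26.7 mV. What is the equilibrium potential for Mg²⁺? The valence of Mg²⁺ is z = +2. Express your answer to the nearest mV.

5 mV

E = (26.7/z) · ln([Mg²⁺]_out/[Mg²⁺]_in) with z = +2.
= (26.7/2) · ln(0.980/0.654) = 13.35 · ln(1.498)
= 13.35 · (0.4044) = 5.40 mV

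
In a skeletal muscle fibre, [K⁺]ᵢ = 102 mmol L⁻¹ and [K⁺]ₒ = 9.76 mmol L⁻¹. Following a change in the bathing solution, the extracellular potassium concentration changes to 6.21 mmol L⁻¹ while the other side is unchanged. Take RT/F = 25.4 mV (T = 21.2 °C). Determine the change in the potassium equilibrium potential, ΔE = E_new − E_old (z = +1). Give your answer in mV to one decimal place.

-11.5 mV

E_old = (25.4/1)·ln(9.76/102) = -59.61 mV
E_new = (25.4/1)·ln(6.21/102) = -71.09 mV
ΔE = -71.09 − (-59.61) = -11.48 mV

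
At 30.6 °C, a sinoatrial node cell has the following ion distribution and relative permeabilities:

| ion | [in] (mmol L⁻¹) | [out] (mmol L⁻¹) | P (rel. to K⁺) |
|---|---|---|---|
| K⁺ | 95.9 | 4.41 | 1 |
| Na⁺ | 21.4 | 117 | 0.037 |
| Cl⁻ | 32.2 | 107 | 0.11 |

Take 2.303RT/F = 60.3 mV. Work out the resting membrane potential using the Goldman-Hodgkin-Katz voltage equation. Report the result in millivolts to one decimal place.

-57.0 mV

Vm = 60.3 · log₁₀[(Σ P·[cation]ₒ + Σ P·[anion]ᵢ) / (Σ P·[cation]ᵢ + Σ P·[anion]ₒ)]
Numerator = 1×4.41 + 0.037×117 + 0.11×32.2 = 12.28
Denominator = 1×95.9 + 0.037×21.4 + 0.11×107 = 108.5
Vm = 60.3 · log₁₀(0.11323) = 60.3 × (-0.9460) = -57.05 mV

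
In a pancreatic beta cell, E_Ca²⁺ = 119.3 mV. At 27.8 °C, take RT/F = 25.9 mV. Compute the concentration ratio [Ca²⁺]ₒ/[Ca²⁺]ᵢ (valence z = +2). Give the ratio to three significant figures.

10000

ln([out]/[in]) = E·z/(25.9) = 119.3 × 2 / 25.9 = 9.2124
[out]/[in] = e^(9.2124) = 1.002e+04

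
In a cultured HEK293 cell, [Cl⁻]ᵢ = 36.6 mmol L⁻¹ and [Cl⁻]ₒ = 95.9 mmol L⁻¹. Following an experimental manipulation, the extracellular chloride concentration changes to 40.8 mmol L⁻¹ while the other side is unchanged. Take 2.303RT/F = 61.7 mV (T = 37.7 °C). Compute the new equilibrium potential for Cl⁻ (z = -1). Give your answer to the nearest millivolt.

-3 mV

After the shift: [Cl⁻]_out = 40.8, [Cl⁻]_in = 36.6 mmol L⁻¹.
E_new = (61.7/-1)·log₁₀(40.8/36.6) = -61.70 · (0.0472) = -2.91 mV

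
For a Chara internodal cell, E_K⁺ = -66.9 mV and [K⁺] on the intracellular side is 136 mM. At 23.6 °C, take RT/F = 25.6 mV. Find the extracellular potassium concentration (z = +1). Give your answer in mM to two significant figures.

Nernst: E = (25.6/1) · ln([out]/[in]), so ln([out]/[in]) = -66.9 × 1 / 25.6 = -2.6133.
[out]/[in] = e^(-2.6133) = 0.07329.
[out] = 0.07329 × 136 = 9.968 mM.

10 mM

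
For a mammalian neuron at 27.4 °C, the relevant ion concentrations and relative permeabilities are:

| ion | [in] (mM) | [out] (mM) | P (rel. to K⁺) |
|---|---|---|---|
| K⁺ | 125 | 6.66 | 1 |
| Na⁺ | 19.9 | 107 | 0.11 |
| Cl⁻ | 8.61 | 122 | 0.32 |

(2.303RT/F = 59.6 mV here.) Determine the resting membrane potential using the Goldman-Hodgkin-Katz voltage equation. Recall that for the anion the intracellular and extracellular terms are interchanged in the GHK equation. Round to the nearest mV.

-53 mV

Vm = 59.6 · log₁₀[(Σ P·[cation]ₒ + Σ P·[anion]ᵢ) / (Σ P·[cation]ᵢ + Σ P·[anion]ₒ)]
Numerator = 1×6.66 + 0.11×107 + 0.32×8.61 = 21.19
Denominator = 1×125 + 0.11×19.9 + 0.32×122 = 166.2
Vm = 59.6 · log₁₀(0.12745) = 59.6 × (-0.8947) = -53.32 mV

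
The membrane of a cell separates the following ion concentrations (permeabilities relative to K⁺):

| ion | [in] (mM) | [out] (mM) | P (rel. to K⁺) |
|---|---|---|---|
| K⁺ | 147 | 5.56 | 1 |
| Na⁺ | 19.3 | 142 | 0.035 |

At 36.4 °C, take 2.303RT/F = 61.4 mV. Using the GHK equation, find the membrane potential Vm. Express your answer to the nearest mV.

-70 mV

Vm = 61.4 · log₁₀[(Σ P·[cation]ₒ + Σ P·[anion]ᵢ) / (Σ P·[cation]ᵢ + Σ P·[anion]ₒ)]
Numerator = 1×5.56 + 0.035×142 = 10.53
Denominator = 1×147 + 0.035×19.3 = 147.7
Vm = 61.4 · log₁₀(0.071305) = 61.4 × (-1.1469) = -70.42 mV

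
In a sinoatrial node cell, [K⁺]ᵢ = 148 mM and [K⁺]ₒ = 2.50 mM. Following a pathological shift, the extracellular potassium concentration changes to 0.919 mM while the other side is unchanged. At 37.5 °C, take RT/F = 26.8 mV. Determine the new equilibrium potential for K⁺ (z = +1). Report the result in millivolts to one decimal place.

After the shift: [K⁺]_out = 0.919, [K⁺]_in = 148 mM.
E_new = (26.8/1)·ln(0.919/148) = 26.80 · (-5.0817) = -136.19 mV

-136.2 mV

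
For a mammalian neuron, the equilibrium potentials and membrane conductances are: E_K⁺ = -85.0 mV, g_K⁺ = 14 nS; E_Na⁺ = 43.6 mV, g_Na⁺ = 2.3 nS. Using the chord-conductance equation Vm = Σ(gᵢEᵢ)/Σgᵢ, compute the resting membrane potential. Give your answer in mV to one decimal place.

Σ gᵢEᵢ = 14·(-85.0) + 2.3·(43.6) = -1089.72
Σ gᵢ = 14 + 2.3 = 16.3
Vm = -1089.72 / 16.3 = -66.85 mV

-66.9 mV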